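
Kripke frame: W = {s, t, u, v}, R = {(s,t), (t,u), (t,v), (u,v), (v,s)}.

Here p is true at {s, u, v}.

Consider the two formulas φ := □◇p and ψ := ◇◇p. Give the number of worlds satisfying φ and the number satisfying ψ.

3 and 3

For □◇p:
s: successors {t}; ◇p there: t:T. ✓
t: successors {u, v}; ◇p there: u:T, v:T. ✓
u: successors {v}; ◇p there: v:T. ✓
v: successors {s}; ◇p there: s:F. ✗
— 3 worlds.
For ◇◇p:
s: successors {t}; ◇p there: t:T. ✓
t: successors {u, v}; ◇p there: u:T, v:T. ✓
u: successors {v}; ◇p there: v:T. ✓
v: successors {s}; ◇p there: s:F. ✗
— 3 worlds.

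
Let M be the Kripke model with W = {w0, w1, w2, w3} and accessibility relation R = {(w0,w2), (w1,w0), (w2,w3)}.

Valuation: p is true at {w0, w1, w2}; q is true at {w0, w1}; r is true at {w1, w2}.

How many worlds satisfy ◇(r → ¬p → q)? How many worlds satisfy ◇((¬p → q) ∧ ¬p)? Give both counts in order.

3 and 0

For ◇(r → ¬p → q):
w0: successors {w2}; r → ¬p → q there: w2:T. ✓
w1: successors {w0}; r → ¬p → q there: w0:T. ✓
w2: successors {w3}; r → ¬p → q there: w3:T. ✓
w3: no successors, so ◇(r → ¬p → q) fails. ✗
— 3 worlds.
For ◇((¬p → q) ∧ ¬p):
w0: successors {w2}; (¬p → q) ∧ ¬p there: w2:F. ✗
w1: successors {w0}; (¬p → q) ∧ ¬p there: w0:F. ✗
w2: successors {w3}; (¬p → q) ∧ ¬p there: w3:F. ✗
w3: no successors, so ◇((¬p → q) ∧ ¬p) fails. ✗
— 0 worlds.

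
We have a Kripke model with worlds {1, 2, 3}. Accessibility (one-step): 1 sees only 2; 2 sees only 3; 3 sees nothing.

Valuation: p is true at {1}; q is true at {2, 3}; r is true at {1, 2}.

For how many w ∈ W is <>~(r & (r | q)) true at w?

1: successors {2}; ~(r & (r | q)) there: 2:F. ✗
2: successors {3}; ~(r & (r | q)) there: 3:T. ✓
3: no successors, so <>~(r & (r | q)) fails. ✗
Satisfying worlds: {2}.

1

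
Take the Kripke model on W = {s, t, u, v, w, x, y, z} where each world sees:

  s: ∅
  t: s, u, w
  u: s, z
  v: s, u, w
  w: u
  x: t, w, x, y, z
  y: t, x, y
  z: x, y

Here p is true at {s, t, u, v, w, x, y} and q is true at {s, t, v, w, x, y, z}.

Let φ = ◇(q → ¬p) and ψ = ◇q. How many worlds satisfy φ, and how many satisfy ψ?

For ◇(q → ¬p):
s: no successors, so ◇(q → ¬p) fails. ✗
t: successors {s, u, w}; q → ¬p there: s:F, u:T, w:F. ✓
u: successors {s, z}; q → ¬p there: s:F, z:T. ✓
v: successors {s, u, w}; q → ¬p there: s:F, u:T, w:F. ✓
w: successors {u}; q → ¬p there: u:T. ✓
x: successors {t, w, x, y, z}; q → ¬p there: t:F, w:F, x:F, y:F, z:T. ✓
y: successors {t, x, y}; q → ¬p there: t:F, x:F, y:F. ✗
z: successors {x, y}; q → ¬p there: x:F, y:F. ✗
— 5 worlds.
For ◇q:
s: no successors, so ◇q fails. ✗
t: successors {s, u, w}; q there: s:T, u:F, w:T. ✓
u: successors {s, z}; q there: s:T, z:T. ✓
v: successors {s, u, w}; q there: s:T, u:F, w:T. ✓
w: successors {u}; q there: u:F. ✗
x: successors {t, w, x, y, z}; q there: t:T, w:T, x:T, y:T, z:T. ✓
y: successors {t, x, y}; q there: t:T, x:T, y:T. ✓
z: successors {x, y}; q there: x:T, y:T. ✓
— 6 worlds.

5 and 6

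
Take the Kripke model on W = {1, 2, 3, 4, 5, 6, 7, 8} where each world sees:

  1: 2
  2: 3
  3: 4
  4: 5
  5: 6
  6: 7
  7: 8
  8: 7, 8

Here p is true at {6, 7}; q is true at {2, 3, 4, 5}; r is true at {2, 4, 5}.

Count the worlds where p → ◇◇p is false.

1

1: p is F, ◇◇p is F. ✓
2: p is F, ◇◇p is F. ✓
3: p is F, ◇◇p is F. ✓
4: p is F, ◇◇p is T. ✓
5: p is F, ◇◇p is T. ✓
6: p is T, ◇◇p is F. ✗
7: p is T, ◇◇p is T. ✓
8: p is F, ◇◇p is T. ✓
Satisfying worlds: {1, 2, 3, 4, 5, 7, 8}.
So p → ◇◇p fails at the other 1 world.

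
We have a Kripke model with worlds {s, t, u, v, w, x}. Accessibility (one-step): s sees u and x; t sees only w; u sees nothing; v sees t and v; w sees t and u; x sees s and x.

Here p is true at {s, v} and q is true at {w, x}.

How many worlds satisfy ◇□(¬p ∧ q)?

3

s: successors {u, x}; □(¬p ∧ q) there: u:T, x:F. ✓
t: successors {w}; □(¬p ∧ q) there: w:F. ✗
u: no successors, so ◇□(¬p ∧ q) fails. ✗
v: successors {t, v}; □(¬p ∧ q) there: t:T, v:F. ✓
w: successors {t, u}; □(¬p ∧ q) there: t:T, u:T. ✓
x: successors {s, x}; □(¬p ∧ q) there: s:F, x:F. ✗
Satisfying worlds: {s, v, w}.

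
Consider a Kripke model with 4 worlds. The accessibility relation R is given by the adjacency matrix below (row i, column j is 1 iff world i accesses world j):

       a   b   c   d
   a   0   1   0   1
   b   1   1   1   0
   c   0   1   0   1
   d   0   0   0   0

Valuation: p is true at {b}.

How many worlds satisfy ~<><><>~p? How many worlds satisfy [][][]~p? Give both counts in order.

1 and 1

For ~<><><>~p:
a: <><><>~p is T. ✗
b: <><><>~p is T. ✗
c: <><><>~p is T. ✗
d: <><><>~p is F. ✓
— 1 world.
For [][][]~p:
a: successors {b, d}; [][]~p there: b:F, d:T. ✗
b: successors {a, b, c}; [][]~p there: a:F, b:F, c:F. ✗
c: successors {b, d}; [][]~p there: b:F, d:T. ✗
d: no successors, so [][][]~p holds vacuously. ✓
— 1 world.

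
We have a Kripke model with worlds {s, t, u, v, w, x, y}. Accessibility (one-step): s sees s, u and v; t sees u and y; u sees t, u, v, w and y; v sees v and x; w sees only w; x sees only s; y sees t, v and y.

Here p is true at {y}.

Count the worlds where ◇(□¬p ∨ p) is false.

0

s: successors {s, u, v}; □¬p ∨ p there: s:T, u:F, v:T. ✓
t: successors {u, y}; □¬p ∨ p there: u:F, y:T. ✓
u: successors {t, u, v, w, y}; □¬p ∨ p there: t:F, u:F, v:T, w:T, y:T. ✓
v: successors {v, x}; □¬p ∨ p there: v:T, x:T. ✓
w: successors {w}; □¬p ∨ p there: w:T. ✓
x: successors {s}; □¬p ∨ p there: s:T. ✓
y: successors {t, v, y}; □¬p ∨ p there: t:F, v:T, y:T. ✓
Satisfying worlds: {s, t, u, v, w, x, y}.
So ◇(□¬p ∨ p) fails at the other 0 worlds.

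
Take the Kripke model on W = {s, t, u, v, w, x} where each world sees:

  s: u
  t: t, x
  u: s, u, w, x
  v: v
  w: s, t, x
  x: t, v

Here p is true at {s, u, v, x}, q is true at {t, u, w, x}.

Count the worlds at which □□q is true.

0

s: successors {u}; □q there: u:F. ✗
t: successors {t, x}; □q there: t:T, x:F. ✗
u: successors {s, u, w, x}; □q there: s:T, u:F, w:F, x:F. ✗
v: successors {v}; □q there: v:F. ✗
w: successors {s, t, x}; □q there: s:T, t:T, x:F. ✗
x: successors {t, v}; □q there: t:T, v:F. ✗
Satisfying worlds: ∅.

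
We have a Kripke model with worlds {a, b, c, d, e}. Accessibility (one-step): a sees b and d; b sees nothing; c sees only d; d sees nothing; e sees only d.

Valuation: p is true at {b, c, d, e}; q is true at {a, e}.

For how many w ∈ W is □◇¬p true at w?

a: successors {b, d}; ◇¬p there: b:F, d:F. ✗
b: no successors, so □◇¬p holds vacuously. ✓
c: successors {d}; ◇¬p there: d:F. ✗
d: no successors, so □◇¬p holds vacuously. ✓
e: successors {d}; ◇¬p there: d:F. ✗
Satisfying worlds: {b, d}.

2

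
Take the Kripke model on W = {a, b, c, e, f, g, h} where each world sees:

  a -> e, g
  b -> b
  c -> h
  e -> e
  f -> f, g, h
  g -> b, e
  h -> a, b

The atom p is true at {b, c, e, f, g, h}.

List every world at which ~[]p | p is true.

{b, c, e, f, g, h}

a: ~[]p is F, p is F. ✗
b: ~[]p is F, p is T. ✓
c: ~[]p is F, p is T. ✓
e: ~[]p is F, p is T. ✓
f: ~[]p is F, p is T. ✓
g: ~[]p is F, p is T. ✓
h: ~[]p is T, p is T. ✓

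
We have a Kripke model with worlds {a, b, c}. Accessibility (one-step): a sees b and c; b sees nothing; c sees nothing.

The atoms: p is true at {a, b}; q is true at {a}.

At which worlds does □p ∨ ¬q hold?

a: □p is F, ¬q is F. ✗
b: □p is T, ¬q is T. ✓
c: □p is T, ¬q is T. ✓

{b, c}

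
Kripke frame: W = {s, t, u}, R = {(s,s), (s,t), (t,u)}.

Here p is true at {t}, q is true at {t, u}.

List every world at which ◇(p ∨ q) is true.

{s, t}

s: successors {s, t}; p ∨ q there: s:F, t:T. ✓
t: successors {u}; p ∨ q there: u:T. ✓
u: no successors, so ◇(p ∨ q) fails. ✗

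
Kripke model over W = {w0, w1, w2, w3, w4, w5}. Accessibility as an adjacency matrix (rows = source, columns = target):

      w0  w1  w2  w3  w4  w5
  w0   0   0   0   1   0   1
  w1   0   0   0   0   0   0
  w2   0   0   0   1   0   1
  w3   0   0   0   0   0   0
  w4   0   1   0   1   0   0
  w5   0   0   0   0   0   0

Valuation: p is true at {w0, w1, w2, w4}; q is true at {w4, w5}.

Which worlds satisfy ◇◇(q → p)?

∅

w0: successors {w3, w5}; ◇(q → p) there: w3:F, w5:F. ✗
w1: no successors, so ◇◇(q → p) fails. ✗
w2: successors {w3, w5}; ◇(q → p) there: w3:F, w5:F. ✗
w3: no successors, so ◇◇(q → p) fails. ✗
w4: successors {w1, w3}; ◇(q → p) there: w1:F, w3:F. ✗
w5: no successors, so ◇◇(q → p) fails. ✗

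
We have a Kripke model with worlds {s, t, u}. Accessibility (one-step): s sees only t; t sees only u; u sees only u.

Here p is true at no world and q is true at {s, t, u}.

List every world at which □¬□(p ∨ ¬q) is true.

{s, t, u}

s: successors {t}; ¬□(p ∨ ¬q) there: t:T. ✓
t: successors {u}; ¬□(p ∨ ¬q) there: u:T. ✓
u: successors {u}; ¬□(p ∨ ¬q) there: u:T. ✓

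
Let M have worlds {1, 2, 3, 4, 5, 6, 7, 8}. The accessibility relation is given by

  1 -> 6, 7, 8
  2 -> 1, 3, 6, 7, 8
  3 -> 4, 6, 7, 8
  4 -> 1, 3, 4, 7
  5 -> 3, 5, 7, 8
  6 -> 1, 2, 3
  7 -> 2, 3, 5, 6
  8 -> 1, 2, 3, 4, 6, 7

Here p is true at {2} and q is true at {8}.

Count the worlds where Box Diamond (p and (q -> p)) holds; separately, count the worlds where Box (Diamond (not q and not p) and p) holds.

For Box Diamond (p and (q -> p)):
1: successors {6, 7, 8}; Diamond (p and (q -> p)) there: 6:T, 7:T, 8:T. ✓
2: successors {1, 3, 6, 7, 8}; Diamond (p and (q -> p)) there: 1:F, 3:F, 6:T, 7:T, 8:T. ✗
3: successors {4, 6, 7, 8}; Diamond (p and (q -> p)) there: 4:F, 6:T, 7:T, 8:T. ✗
4: successors {1, 3, 4, 7}; Diamond (p and (q -> p)) there: 1:F, 3:F, 4:F, 7:T. ✗
5: successors {3, 5, 7, 8}; Diamond (p and (q -> p)) there: 3:F, 5:F, 7:T, 8:T. ✗
6: successors {1, 2, 3}; Diamond (p and (q -> p)) there: 1:F, 2:F, 3:F. ✗
7: successors {2, 3, 5, 6}; Diamond (p and (q -> p)) there: 2:F, 3:F, 5:F, 6:T. ✗
8: successors {1, 2, 3, 4, 6, 7}; Diamond (p and (q -> p)) there: 1:F, 2:F, 3:F, 4:F, 6:T, 7:T. ✗
— 1 world.
For Box (Diamond (not q and not p) and p):
1: successors {6, 7, 8}; Diamond (not q and not p) and p there: 6:F, 7:F, 8:F. ✗
2: successors {1, 3, 6, 7, 8}; Diamond (not q and not p) and p there: 1:F, 3:F, 6:F, 7:F, 8:F. ✗
3: successors {4, 6, 7, 8}; Diamond (not q and not p) and p there: 4:F, 6:F, 7:F, 8:F. ✗
4: successors {1, 3, 4, 7}; Diamond (not q and not p) and p there: 1:F, 3:F, 4:F, 7:F. ✗
5: successors {3, 5, 7, 8}; Diamond (not q and not p) and p there: 3:F, 5:F, 7:F, 8:F. ✗
6: successors {1, 2, 3}; Diamond (not q and not p) and p there: 1:F, 2:T, 3:F. ✗
7: successors {2, 3, 5, 6}; Diamond (not q and not p) and p there: 2:T, 3:F, 5:F, 6:F. ✗
8: successors {1, 2, 3, 4, 6, 7}; Diamond (not q and not p) and p there: 1:F, 2:T, 3:F, 4:F, 6:F, 7:F. ✗
— 0 worlds.

1 and 0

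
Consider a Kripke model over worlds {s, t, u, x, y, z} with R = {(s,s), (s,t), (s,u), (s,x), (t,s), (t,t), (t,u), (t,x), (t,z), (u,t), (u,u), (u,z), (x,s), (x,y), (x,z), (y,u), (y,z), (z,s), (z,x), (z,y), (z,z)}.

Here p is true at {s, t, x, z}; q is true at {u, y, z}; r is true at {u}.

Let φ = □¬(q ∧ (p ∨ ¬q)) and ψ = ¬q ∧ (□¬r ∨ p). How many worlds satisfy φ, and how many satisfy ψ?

1 and 3

For □¬(q ∧ (p ∨ ¬q)):
s: successors {s, t, u, x}; ¬(q ∧ (p ∨ ¬q)) there: s:T, t:T, u:T, x:T. ✓
t: successors {s, t, u, x, z}; ¬(q ∧ (p ∨ ¬q)) there: s:T, t:T, u:T, x:T, z:F. ✗
u: successors {t, u, z}; ¬(q ∧ (p ∨ ¬q)) there: t:T, u:T, z:F. ✗
x: successors {s, y, z}; ¬(q ∧ (p ∨ ¬q)) there: s:T, y:T, z:F. ✗
y: successors {u, z}; ¬(q ∧ (p ∨ ¬q)) there: u:T, z:F. ✗
z: successors {s, x, y, z}; ¬(q ∧ (p ∨ ¬q)) there: s:T, x:T, y:T, z:F. ✗
— 1 world.
For ¬q ∧ (□¬r ∨ p):
s: ¬q is T, □¬r ∨ p is T. ✓
t: ¬q is T, □¬r ∨ p is T. ✓
u: ¬q is F, □¬r ∨ p is F. ✗
x: ¬q is T, □¬r ∨ p is T. ✓
y: ¬q is F, □¬r ∨ p is F. ✗
z: ¬q is F, □¬r ∨ p is T. ✗
— 3 worlds.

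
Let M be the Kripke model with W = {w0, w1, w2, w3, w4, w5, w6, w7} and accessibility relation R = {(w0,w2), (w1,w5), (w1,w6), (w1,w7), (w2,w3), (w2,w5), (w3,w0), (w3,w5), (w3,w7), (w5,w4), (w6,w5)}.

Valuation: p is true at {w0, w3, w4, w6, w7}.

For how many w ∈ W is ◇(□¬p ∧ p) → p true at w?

6

w0: ◇(□¬p ∧ p) is F, p is T. ✓
w1: ◇(□¬p ∧ p) is T, p is F. ✗
w2: ◇(□¬p ∧ p) is F, p is F. ✓
w3: ◇(□¬p ∧ p) is T, p is T. ✓
w4: ◇(□¬p ∧ p) is F, p is T. ✓
w5: ◇(□¬p ∧ p) is T, p is F. ✗
w6: ◇(□¬p ∧ p) is F, p is T. ✓
w7: ◇(□¬p ∧ p) is F, p is T. ✓
Satisfying worlds: {w0, w2, w3, w4, w6, w7}.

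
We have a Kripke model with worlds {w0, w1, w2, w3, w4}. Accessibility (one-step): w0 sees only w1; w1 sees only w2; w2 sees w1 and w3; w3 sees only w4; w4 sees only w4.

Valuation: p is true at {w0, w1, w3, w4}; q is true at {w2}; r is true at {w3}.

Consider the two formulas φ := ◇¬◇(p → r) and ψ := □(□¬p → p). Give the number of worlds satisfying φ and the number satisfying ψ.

3 and 5

For ◇¬◇(p → r):
w0: successors {w1}; ¬◇(p → r) there: w1:F. ✗
w1: successors {w2}; ¬◇(p → r) there: w2:F. ✗
w2: successors {w1, w3}; ¬◇(p → r) there: w1:F, w3:T. ✓
w3: successors {w4}; ¬◇(p → r) there: w4:T. ✓
w4: successors {w4}; ¬◇(p → r) there: w4:T. ✓
— 3 worlds.
For □(□¬p → p):
w0: successors {w1}; □¬p → p there: w1:T. ✓
w1: successors {w2}; □¬p → p there: w2:T. ✓
w2: successors {w1, w3}; □¬p → p there: w1:T, w3:T. ✓
w3: successors {w4}; □¬p → p there: w4:T. ✓
w4: successors {w4}; □¬p → p there: w4:T. ✓
— 5 worlds.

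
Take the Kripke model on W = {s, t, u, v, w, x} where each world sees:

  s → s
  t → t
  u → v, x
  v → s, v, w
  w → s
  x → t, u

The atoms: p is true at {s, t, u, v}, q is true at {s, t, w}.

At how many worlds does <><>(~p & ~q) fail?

5

s: successors {s}; <>(~p & ~q) there: s:F. ✗
t: successors {t}; <>(~p & ~q) there: t:F. ✗
u: successors {v, x}; <>(~p & ~q) there: v:F, x:F. ✗
v: successors {s, v, w}; <>(~p & ~q) there: s:F, v:F, w:F. ✗
w: successors {s}; <>(~p & ~q) there: s:F. ✗
x: successors {t, u}; <>(~p & ~q) there: t:F, u:T. ✓
Satisfying worlds: {x}.
So <><>(~p & ~q) fails at the other 5 worlds.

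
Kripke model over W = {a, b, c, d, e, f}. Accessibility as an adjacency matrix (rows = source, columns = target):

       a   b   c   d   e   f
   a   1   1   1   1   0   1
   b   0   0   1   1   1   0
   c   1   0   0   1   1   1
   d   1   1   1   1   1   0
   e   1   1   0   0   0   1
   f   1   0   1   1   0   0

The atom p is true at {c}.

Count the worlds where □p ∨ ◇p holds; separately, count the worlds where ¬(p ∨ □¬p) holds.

For □p ∨ ◇p:
a: □p is F, ◇p is T. ✓
b: □p is F, ◇p is T. ✓
c: □p is F, ◇p is F. ✗
d: □p is F, ◇p is T. ✓
e: □p is F, ◇p is F. ✗
f: □p is F, ◇p is T. ✓
— 4 worlds.
For ¬(p ∨ □¬p):
a: p ∨ □¬p is F. ✓
b: p ∨ □¬p is F. ✓
c: p ∨ □¬p is T. ✗
d: p ∨ □¬p is F. ✓
e: p ∨ □¬p is T. ✗
f: p ∨ □¬p is F. ✓
— 4 worlds.

4 and 4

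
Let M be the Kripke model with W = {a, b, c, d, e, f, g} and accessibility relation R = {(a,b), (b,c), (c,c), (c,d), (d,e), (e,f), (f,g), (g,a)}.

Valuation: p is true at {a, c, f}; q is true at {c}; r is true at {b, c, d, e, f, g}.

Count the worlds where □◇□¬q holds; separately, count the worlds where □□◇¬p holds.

5 and 4

For □◇□¬q:
a: successors {b}; ◇□¬q there: b:F. ✗
b: successors {c}; ◇□¬q there: c:T. ✓
c: successors {c, d}; ◇□¬q there: c:T, d:T. ✓
d: successors {e}; ◇□¬q there: e:T. ✓
e: successors {f}; ◇□¬q there: f:T. ✓
f: successors {g}; ◇□¬q there: g:T. ✓
g: successors {a}; ◇□¬q there: a:F. ✗
— 5 worlds.
For □□◇¬p:
a: successors {b}; □◇¬p there: b:T. ✓
b: successors {c}; □◇¬p there: c:T. ✓
c: successors {c, d}; □◇¬p there: c:T, d:F. ✗
d: successors {e}; □◇¬p there: e:T. ✓
e: successors {f}; □◇¬p there: f:F. ✗
f: successors {g}; □◇¬p there: g:T. ✓
g: successors {a}; □◇¬p there: a:F. ✗
— 4 worlds.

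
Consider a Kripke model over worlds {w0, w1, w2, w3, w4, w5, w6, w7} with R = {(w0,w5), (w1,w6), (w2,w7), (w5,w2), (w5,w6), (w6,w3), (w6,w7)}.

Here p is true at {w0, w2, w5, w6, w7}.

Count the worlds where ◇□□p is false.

4

w0: successors {w5}; □□p there: w5:F. ✗
w1: successors {w6}; □□p there: w6:T. ✓
w2: successors {w7}; □□p there: w7:T. ✓
w3: no successors, so ◇□□p fails. ✗
w4: no successors, so ◇□□p fails. ✗
w5: successors {w2, w6}; □□p there: w2:T, w6:T. ✓
w6: successors {w3, w7}; □□p there: w3:T, w7:T. ✓
w7: no successors, so ◇□□p fails. ✗
Satisfying worlds: {w1, w2, w5, w6}.
So ◇□□p fails at the other 4 worlds.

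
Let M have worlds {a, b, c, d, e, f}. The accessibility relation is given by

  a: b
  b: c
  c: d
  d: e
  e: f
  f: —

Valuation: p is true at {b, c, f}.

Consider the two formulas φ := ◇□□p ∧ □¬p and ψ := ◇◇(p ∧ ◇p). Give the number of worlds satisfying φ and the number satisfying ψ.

For ◇□□p ∧ □¬p:
a: ◇□□p is F, □¬p is F. ✗
b: ◇□□p is F, □¬p is F. ✗
c: ◇□□p is T, □¬p is T. ✓
d: ◇□□p is T, □¬p is T. ✓
e: ◇□□p is T, □¬p is F. ✗
f: ◇□□p is F, □¬p is T. ✗
— 2 worlds.
For ◇◇(p ∧ ◇p):
a: successors {b}; ◇(p ∧ ◇p) there: b:F. ✗
b: successors {c}; ◇(p ∧ ◇p) there: c:F. ✗
c: successors {d}; ◇(p ∧ ◇p) there: d:F. ✗
d: successors {e}; ◇(p ∧ ◇p) there: e:F. ✗
e: successors {f}; ◇(p ∧ ◇p) there: f:F. ✗
f: no successors, so ◇◇(p ∧ ◇p) fails. ✗
— 0 worlds.

2 and 0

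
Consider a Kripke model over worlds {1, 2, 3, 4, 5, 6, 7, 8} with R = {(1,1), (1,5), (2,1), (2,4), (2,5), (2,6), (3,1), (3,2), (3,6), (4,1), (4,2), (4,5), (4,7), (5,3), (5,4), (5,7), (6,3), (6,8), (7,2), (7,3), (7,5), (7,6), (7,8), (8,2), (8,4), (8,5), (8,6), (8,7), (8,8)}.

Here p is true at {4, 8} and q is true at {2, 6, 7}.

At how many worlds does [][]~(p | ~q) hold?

1: successors {1, 5}; []~(p | ~q) there: 1:F, 5:F. ✗
2: successors {1, 4, 5, 6}; []~(p | ~q) there: 1:F, 4:F, 5:F, 6:F. ✗
3: successors {1, 2, 6}; []~(p | ~q) there: 1:F, 2:F, 6:F. ✗
4: successors {1, 2, 5, 7}; []~(p | ~q) there: 1:F, 2:F, 5:F, 7:F. ✗
5: successors {3, 4, 7}; []~(p | ~q) there: 3:F, 4:F, 7:F. ✗
6: successors {3, 8}; []~(p | ~q) there: 3:F, 8:F. ✗
7: successors {2, 3, 5, 6, 8}; []~(p | ~q) there: 2:F, 3:F, 5:F, 6:F, 8:F. ✗
8: successors {2, 4, 5, 6, 7, 8}; []~(p | ~q) there: 2:F, 4:F, 5:F, 6:F, 7:F, 8:F. ✗
Satisfying worlds: ∅.

0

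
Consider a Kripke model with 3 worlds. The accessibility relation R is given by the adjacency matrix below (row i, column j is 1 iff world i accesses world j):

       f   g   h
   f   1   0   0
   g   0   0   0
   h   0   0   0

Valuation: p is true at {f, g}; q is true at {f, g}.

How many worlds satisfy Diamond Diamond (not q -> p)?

1

f: successors {f}; Diamond (not q -> p) there: f:T. ✓
g: no successors, so Diamond Diamond (not q -> p) fails. ✗
h: no successors, so Diamond Diamond (not q -> p) fails. ✗
Satisfying worlds: {f}.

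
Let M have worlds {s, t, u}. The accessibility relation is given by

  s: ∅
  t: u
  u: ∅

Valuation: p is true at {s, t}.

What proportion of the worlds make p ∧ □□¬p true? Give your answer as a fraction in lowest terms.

s: p is T, □□¬p is T. ✓
t: p is T, □□¬p is T. ✓
u: p is F, □□¬p is T. ✗
That's 2 of 3 worlds, so 2/3.

2/3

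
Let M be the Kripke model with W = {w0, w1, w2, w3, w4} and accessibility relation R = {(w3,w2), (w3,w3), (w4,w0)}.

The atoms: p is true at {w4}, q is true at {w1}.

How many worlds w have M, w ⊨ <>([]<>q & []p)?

2

w0: no successors, so <>([]<>q & []p) fails. ✗
w1: no successors, so <>([]<>q & []p) fails. ✗
w2: no successors, so <>([]<>q & []p) fails. ✗
w3: successors {w2, w3}; []<>q & []p there: w2:T, w3:F. ✓
w4: successors {w0}; []<>q & []p there: w0:T. ✓
Satisfying worlds: {w3, w4}.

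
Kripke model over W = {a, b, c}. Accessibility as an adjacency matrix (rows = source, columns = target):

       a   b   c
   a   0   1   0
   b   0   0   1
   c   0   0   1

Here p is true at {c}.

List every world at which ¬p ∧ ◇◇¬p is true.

a: ¬p is T, ◇◇¬p is F. ✗
b: ¬p is T, ◇◇¬p is F. ✗
c: ¬p is F, ◇◇¬p is F. ✗

∅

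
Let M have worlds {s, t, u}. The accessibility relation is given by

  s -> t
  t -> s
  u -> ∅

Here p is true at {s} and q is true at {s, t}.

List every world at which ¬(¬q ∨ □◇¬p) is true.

{s}

s: ¬q ∨ □◇¬p is F. ✓
t: ¬q ∨ □◇¬p is T. ✗
u: ¬q ∨ □◇¬p is T. ✗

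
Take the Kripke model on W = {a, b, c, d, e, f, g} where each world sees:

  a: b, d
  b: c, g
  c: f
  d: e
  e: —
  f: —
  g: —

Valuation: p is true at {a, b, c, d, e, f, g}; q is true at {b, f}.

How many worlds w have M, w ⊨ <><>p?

2

a: successors {b, d}; <>p there: b:T, d:T. ✓
b: successors {c, g}; <>p there: c:T, g:F. ✓
c: successors {f}; <>p there: f:F. ✗
d: successors {e}; <>p there: e:F. ✗
e: no successors, so <><>p fails. ✗
f: no successors, so <><>p fails. ✗
g: no successors, so <><>p fails. ✗
Satisfying worlds: {a, b}.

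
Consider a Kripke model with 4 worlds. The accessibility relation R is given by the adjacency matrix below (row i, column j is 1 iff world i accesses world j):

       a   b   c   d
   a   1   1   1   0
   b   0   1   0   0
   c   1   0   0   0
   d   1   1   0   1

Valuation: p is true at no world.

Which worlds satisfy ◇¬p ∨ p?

a: ◇¬p is T, p is F. ✓
b: ◇¬p is T, p is F. ✓
c: ◇¬p is T, p is F. ✓
d: ◇¬p is T, p is F. ✓

{a, b, c, d}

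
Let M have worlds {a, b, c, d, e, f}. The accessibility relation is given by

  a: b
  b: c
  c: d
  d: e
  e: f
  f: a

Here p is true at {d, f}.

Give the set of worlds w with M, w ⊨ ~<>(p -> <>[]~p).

{c}

a: <>(p -> <>[]~p) is T. ✗
b: <>(p -> <>[]~p) is T. ✗
c: <>(p -> <>[]~p) is F. ✓
d: <>(p -> <>[]~p) is T. ✗
e: <>(p -> <>[]~p) is T. ✗
f: <>(p -> <>[]~p) is T. ✗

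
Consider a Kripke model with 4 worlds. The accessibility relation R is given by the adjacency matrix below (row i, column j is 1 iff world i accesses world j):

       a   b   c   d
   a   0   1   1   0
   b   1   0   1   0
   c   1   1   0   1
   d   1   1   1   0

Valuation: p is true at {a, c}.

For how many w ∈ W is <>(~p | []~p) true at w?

3

a: successors {b, c}; ~p | []~p there: b:T, c:F. ✓
b: successors {a, c}; ~p | []~p there: a:F, c:F. ✗
c: successors {a, b, d}; ~p | []~p there: a:F, b:T, d:T. ✓
d: successors {a, b, c}; ~p | []~p there: a:F, b:T, c:F. ✓
Satisfying worlds: {a, c, d}.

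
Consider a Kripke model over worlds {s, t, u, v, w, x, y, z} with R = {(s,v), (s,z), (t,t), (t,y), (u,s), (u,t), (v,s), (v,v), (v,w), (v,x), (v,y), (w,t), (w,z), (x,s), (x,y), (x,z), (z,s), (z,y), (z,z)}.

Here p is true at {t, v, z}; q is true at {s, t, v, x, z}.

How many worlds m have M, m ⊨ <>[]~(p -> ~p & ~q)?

s: successors {v, z}; []~(p -> ~p & ~q) there: v:F, z:F. ✗
t: successors {t, y}; []~(p -> ~p & ~q) there: t:F, y:T. ✓
u: successors {s, t}; []~(p -> ~p & ~q) there: s:T, t:F. ✓
v: successors {s, v, w, x, y}; []~(p -> ~p & ~q) there: s:T, v:F, w:T, x:F, y:T. ✓
w: successors {t, z}; []~(p -> ~p & ~q) there: t:F, z:F. ✗
x: successors {s, y, z}; []~(p -> ~p & ~q) there: s:T, y:T, z:F. ✓
y: no successors, so <>[]~(p -> ~p & ~q) fails. ✗
z: successors {s, y, z}; []~(p -> ~p & ~q) there: s:T, y:T, z:F. ✓
Satisfying worlds: {t, u, v, x, z}.

5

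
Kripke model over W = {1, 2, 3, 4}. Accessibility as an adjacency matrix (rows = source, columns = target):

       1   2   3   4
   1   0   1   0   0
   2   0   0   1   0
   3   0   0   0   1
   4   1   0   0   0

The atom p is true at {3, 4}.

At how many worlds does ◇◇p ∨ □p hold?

1: ◇◇p is T, □p is F. ✓
2: ◇◇p is T, □p is T. ✓
3: ◇◇p is F, □p is T. ✓
4: ◇◇p is F, □p is F. ✗
Satisfying worlds: {1, 2, 3}.

3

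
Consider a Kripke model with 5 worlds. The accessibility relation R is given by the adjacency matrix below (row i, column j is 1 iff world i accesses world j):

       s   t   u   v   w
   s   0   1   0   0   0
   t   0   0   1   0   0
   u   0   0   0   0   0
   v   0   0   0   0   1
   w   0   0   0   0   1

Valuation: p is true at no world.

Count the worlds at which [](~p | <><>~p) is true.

5

s: successors {t}; ~p | <><>~p there: t:T. ✓
t: successors {u}; ~p | <><>~p there: u:T. ✓
u: no successors, so [](~p | <><>~p) holds vacuously. ✓
v: successors {w}; ~p | <><>~p there: w:T. ✓
w: successors {w}; ~p | <><>~p there: w:T. ✓
Satisfying worlds: {s, t, u, v, w}.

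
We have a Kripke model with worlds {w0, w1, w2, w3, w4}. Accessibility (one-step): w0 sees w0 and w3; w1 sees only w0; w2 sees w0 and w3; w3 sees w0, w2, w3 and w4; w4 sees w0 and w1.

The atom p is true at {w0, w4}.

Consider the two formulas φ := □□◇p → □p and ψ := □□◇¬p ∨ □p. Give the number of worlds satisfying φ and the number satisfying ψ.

1 and 4

For □□◇p → □p:
w0: □□◇p is T, □p is F. ✗
w1: □□◇p is T, □p is T. ✓
w2: □□◇p is T, □p is F. ✗
w3: □□◇p is T, □p is F. ✗
w4: □□◇p is T, □p is F. ✗
— 1 world.
For □□◇¬p ∨ □p:
w0: □□◇¬p is T, □p is F. ✓
w1: □□◇¬p is T, □p is T. ✓
w2: □□◇¬p is T, □p is F. ✓
w3: □□◇¬p is F, □p is F. ✗
w4: □□◇¬p is T, □p is F. ✓
— 4 worlds.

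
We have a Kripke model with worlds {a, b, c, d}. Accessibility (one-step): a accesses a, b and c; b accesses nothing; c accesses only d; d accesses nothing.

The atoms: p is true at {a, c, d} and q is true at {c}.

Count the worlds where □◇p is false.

2

a: successors {a, b, c}; ◇p there: a:T, b:F, c:T. ✗
b: no successors, so □◇p holds vacuously. ✓
c: successors {d}; ◇p there: d:F. ✗
d: no successors, so □◇p holds vacuously. ✓
Satisfying worlds: {b, d}.
So □◇p fails at the other 2 worlds.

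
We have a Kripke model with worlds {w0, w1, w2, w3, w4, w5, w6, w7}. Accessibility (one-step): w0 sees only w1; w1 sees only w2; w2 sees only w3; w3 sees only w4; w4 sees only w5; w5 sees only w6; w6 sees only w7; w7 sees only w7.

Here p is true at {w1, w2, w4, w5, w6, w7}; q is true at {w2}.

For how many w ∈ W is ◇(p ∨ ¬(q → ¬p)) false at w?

w0: successors {w1}; p ∨ ¬(q → ¬p) there: w1:T. ✓
w1: successors {w2}; p ∨ ¬(q → ¬p) there: w2:T. ✓
w2: successors {w3}; p ∨ ¬(q → ¬p) there: w3:F. ✗
w3: successors {w4}; p ∨ ¬(q → ¬p) there: w4:T. ✓
w4: successors {w5}; p ∨ ¬(q → ¬p) there: w5:T. ✓
w5: successors {w6}; p ∨ ¬(q → ¬p) there: w6:T. ✓
w6: successors {w7}; p ∨ ¬(q → ¬p) there: w7:T. ✓
w7: successors {w7}; p ∨ ¬(q → ¬p) there: w7:T. ✓
Satisfying worlds: {w0, w1, w3, w4, w5, w6, w7}.
So ◇(p ∨ ¬(q → ¬p)) fails at the other 1 world.

1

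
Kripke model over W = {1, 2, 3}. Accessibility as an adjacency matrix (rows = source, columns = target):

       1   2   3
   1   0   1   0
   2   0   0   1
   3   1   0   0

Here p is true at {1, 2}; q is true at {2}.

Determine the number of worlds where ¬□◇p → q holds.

1: ¬□◇p is T, q is F. ✗
2: ¬□◇p is F, q is T. ✓
3: ¬□◇p is F, q is F. ✓
Satisfying worlds: {2, 3}.

2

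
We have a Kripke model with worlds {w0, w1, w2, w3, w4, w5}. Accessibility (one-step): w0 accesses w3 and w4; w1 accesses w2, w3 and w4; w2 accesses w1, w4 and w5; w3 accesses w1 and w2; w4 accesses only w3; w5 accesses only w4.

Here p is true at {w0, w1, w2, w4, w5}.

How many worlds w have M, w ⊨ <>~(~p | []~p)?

3

w0: successors {w3, w4}; ~(~p | []~p) there: w3:F, w4:F. ✗
w1: successors {w2, w3, w4}; ~(~p | []~p) there: w2:T, w3:F, w4:F. ✓
w2: successors {w1, w4, w5}; ~(~p | []~p) there: w1:T, w4:F, w5:T. ✓
w3: successors {w1, w2}; ~(~p | []~p) there: w1:T, w2:T. ✓
w4: successors {w3}; ~(~p | []~p) there: w3:F. ✗
w5: successors {w4}; ~(~p | []~p) there: w4:F. ✗
Satisfying worlds: {w1, w2, w3}.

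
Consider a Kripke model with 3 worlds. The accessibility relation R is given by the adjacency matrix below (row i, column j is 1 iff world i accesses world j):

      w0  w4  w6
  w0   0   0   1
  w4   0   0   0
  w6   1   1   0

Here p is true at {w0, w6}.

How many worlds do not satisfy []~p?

w0: successors {w6}; ~p there: w6:F. ✗
w4: no successors, so []~p holds vacuously. ✓
w6: successors {w0, w4}; ~p there: w0:F, w4:T. ✗
Satisfying worlds: {w4}.
So []~p fails at the other 2 worlds.

2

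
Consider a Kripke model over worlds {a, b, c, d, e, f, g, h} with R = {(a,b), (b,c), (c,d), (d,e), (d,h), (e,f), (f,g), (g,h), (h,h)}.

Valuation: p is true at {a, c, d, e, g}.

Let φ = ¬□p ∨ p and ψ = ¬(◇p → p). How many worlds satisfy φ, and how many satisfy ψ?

6 and 2

For ¬□p ∨ p:
a: ¬□p is T, p is T. ✓
b: ¬□p is F, p is F. ✗
c: ¬□p is F, p is T. ✓
d: ¬□p is T, p is T. ✓
e: ¬□p is T, p is T. ✓
f: ¬□p is F, p is F. ✗
g: ¬□p is T, p is T. ✓
h: ¬□p is T, p is F. ✓
— 6 worlds.
For ¬(◇p → p):
a: ◇p → p is T. ✗
b: ◇p → p is F. ✓
c: ◇p → p is T. ✗
d: ◇p → p is T. ✗
e: ◇p → p is T. ✗
f: ◇p → p is F. ✓
g: ◇p → p is T. ✗
h: ◇p → p is T. ✗
— 2 worlds.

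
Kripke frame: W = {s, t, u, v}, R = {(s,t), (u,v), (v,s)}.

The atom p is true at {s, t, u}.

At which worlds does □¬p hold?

s: successors {t}; ¬p there: t:F. ✗
t: no successors, so □¬p holds vacuously. ✓
u: successors {v}; ¬p there: v:T. ✓
v: successors {s}; ¬p there: s:F. ✗

{t, u}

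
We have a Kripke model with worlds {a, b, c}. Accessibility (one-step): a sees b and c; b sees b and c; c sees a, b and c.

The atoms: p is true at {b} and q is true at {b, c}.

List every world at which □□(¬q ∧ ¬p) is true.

a: successors {b, c}; □(¬q ∧ ¬p) there: b:F, c:F. ✗
b: successors {b, c}; □(¬q ∧ ¬p) there: b:F, c:F. ✗
c: successors {a, b, c}; □(¬q ∧ ¬p) there: a:F, b:F, c:F. ✗

∅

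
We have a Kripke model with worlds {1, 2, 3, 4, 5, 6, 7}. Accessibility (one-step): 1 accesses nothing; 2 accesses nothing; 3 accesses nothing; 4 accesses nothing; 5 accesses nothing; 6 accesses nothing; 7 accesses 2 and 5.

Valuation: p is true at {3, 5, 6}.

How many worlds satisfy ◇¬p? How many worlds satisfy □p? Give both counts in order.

For ◇¬p:
1: no successors, so ◇¬p fails. ✗
2: no successors, so ◇¬p fails. ✗
3: no successors, so ◇¬p fails. ✗
4: no successors, so ◇¬p fails. ✗
5: no successors, so ◇¬p fails. ✗
6: no successors, so ◇¬p fails. ✗
7: successors {2, 5}; ¬p there: 2:T, 5:F. ✓
— 1 world.
For □p:
1: no successors, so □p holds vacuously. ✓
2: no successors, so □p holds vacuously. ✓
3: no successors, so □p holds vacuously. ✓
4: no successors, so □p holds vacuously. ✓
5: no successors, so □p holds vacuously. ✓
6: no successors, so □p holds vacuously. ✓
7: successors {2, 5}; p there: 2:F, 5:T. ✗
— 6 worlds.

1 and 6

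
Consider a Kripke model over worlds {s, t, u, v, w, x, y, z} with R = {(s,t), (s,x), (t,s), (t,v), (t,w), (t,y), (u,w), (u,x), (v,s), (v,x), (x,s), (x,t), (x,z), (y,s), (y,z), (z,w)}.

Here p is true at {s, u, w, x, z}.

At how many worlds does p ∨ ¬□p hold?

s: p is T, ¬□p is T. ✓
t: p is F, ¬□p is T. ✓
u: p is T, ¬□p is F. ✓
v: p is F, ¬□p is F. ✗
w: p is T, ¬□p is F. ✓
x: p is T, ¬□p is T. ✓
y: p is F, ¬□p is F. ✗
z: p is T, ¬□p is F. ✓
Satisfying worlds: {s, t, u, w, x, z}.

6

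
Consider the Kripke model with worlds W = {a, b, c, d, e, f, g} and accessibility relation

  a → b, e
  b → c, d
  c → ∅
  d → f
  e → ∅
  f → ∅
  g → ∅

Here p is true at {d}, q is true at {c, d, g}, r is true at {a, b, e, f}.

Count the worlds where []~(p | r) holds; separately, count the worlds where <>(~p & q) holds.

For []~(p | r):
a: successors {b, e}; ~(p | r) there: b:F, e:F. ✗
b: successors {c, d}; ~(p | r) there: c:T, d:F. ✗
c: no successors, so []~(p | r) holds vacuously. ✓
d: successors {f}; ~(p | r) there: f:F. ✗
e: no successors, so []~(p | r) holds vacuously. ✓
f: no successors, so []~(p | r) holds vacuously. ✓
g: no successors, so []~(p | r) holds vacuously. ✓
— 4 worlds.
For <>(~p & q):
a: successors {b, e}; ~p & q there: b:F, e:F. ✗
b: successors {c, d}; ~p & q there: c:T, d:F. ✓
c: no successors, so <>(~p & q) fails. ✗
d: successors {f}; ~p & q there: f:F. ✗
e: no successors, so <>(~p & q) fails. ✗
f: no successors, so <>(~p & q) fails. ✗
g: no successors, so <>(~p & q) fails. ✗
— 1 world.

4 and 1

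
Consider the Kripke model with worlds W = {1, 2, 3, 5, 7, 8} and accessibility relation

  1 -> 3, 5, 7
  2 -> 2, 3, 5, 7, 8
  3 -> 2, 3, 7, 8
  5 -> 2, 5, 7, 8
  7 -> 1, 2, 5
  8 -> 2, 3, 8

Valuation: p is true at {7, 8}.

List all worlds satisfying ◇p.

{1, 2, 3, 5, 8}

1: successors {3, 5, 7}; p there: 3:F, 5:F, 7:T. ✓
2: successors {2, 3, 5, 7, 8}; p there: 2:F, 3:F, 5:F, 7:T, 8:T. ✓
3: successors {2, 3, 7, 8}; p there: 2:F, 3:F, 7:T, 8:T. ✓
5: successors {2, 5, 7, 8}; p there: 2:F, 5:F, 7:T, 8:T. ✓
7: successors {1, 2, 5}; p there: 1:F, 2:F, 5:F. ✗
8: successors {2, 3, 8}; p there: 2:F, 3:F, 8:T. ✓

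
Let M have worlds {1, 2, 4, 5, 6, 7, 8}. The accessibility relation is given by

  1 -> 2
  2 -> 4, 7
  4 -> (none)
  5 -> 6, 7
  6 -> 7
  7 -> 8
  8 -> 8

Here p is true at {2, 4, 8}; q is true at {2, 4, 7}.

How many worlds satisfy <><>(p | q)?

1: successors {2}; <>(p | q) there: 2:T. ✓
2: successors {4, 7}; <>(p | q) there: 4:F, 7:T. ✓
4: no successors, so <><>(p | q) fails. ✗
5: successors {6, 7}; <>(p | q) there: 6:T, 7:T. ✓
6: successors {7}; <>(p | q) there: 7:T. ✓
7: successors {8}; <>(p | q) there: 8:T. ✓
8: successors {8}; <>(p | q) there: 8:T. ✓
Satisfying worlds: {1, 2, 5, 6, 7, 8}.

6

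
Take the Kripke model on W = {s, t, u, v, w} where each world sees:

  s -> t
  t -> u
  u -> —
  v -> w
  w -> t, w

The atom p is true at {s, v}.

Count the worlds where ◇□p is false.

s: successors {t}; □p there: t:F. ✗
t: successors {u}; □p there: u:T. ✓
u: no successors, so ◇□p fails. ✗
v: successors {w}; □p there: w:F. ✗
w: successors {t, w}; □p there: t:F, w:F. ✗
Satisfying worlds: {t}.
So ◇□p fails at the other 4 worlds.

4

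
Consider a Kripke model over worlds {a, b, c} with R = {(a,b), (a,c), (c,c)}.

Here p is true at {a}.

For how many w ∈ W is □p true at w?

a: successors {b, c}; p there: b:F, c:F. ✗
b: no successors, so □p holds vacuously. ✓
c: successors {c}; p there: c:F. ✗
Satisfying worlds: {b}.

1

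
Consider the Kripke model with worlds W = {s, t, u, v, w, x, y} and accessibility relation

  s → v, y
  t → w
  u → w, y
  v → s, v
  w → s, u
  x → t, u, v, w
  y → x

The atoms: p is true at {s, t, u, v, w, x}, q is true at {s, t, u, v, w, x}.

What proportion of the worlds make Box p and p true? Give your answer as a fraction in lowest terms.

s: Box p is F, p is T. ✗
t: Box p is T, p is T. ✓
u: Box p is F, p is T. ✗
v: Box p is T, p is T. ✓
w: Box p is T, p is T. ✓
x: Box p is T, p is T. ✓
y: Box p is T, p is F. ✗
That's 4 of 7 worlds, so 4/7.

4/7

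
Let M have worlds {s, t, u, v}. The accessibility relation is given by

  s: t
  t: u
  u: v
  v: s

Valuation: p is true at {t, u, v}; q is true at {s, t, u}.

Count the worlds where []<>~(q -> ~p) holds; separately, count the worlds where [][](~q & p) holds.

For []<>~(q -> ~p):
s: successors {t}; <>~(q -> ~p) there: t:T. ✓
t: successors {u}; <>~(q -> ~p) there: u:F. ✗
u: successors {v}; <>~(q -> ~p) there: v:F. ✗
v: successors {s}; <>~(q -> ~p) there: s:T. ✓
— 2 worlds.
For [][](~q & p):
s: successors {t}; [](~q & p) there: t:F. ✗
t: successors {u}; [](~q & p) there: u:T. ✓
u: successors {v}; [](~q & p) there: v:F. ✗
v: successors {s}; [](~q & p) there: s:F. ✗
— 1 world.

2 and 1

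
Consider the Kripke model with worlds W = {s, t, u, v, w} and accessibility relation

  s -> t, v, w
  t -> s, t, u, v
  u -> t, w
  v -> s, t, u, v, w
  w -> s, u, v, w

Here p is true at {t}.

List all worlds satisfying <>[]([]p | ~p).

s: successors {t, v, w}; []([]p | ~p) there: t:F, v:F, w:T. ✓
t: successors {s, t, u, v}; []([]p | ~p) there: s:F, t:F, u:F, v:F. ✗
u: successors {t, w}; []([]p | ~p) there: t:F, w:T. ✓
v: successors {s, t, u, v, w}; []([]p | ~p) there: s:F, t:F, u:F, v:F, w:T. ✓
w: successors {s, u, v, w}; []([]p | ~p) there: s:F, u:F, v:F, w:T. ✓

{s, u, v, w}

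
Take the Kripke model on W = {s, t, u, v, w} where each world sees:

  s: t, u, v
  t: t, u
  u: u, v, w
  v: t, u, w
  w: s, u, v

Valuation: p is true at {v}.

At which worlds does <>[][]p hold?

∅

s: successors {t, u, v}; [][]p there: t:F, u:F, v:F. ✗
t: successors {t, u}; [][]p there: t:F, u:F. ✗
u: successors {u, v, w}; [][]p there: u:F, v:F, w:F. ✗
v: successors {t, u, w}; [][]p there: t:F, u:F, w:F. ✗
w: successors {s, u, v}; [][]p there: s:F, u:F, v:F. ✗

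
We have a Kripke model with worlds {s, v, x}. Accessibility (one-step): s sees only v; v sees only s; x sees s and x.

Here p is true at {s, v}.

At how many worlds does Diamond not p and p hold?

s: Diamond not p is F, p is T. ✗
v: Diamond not p is F, p is T. ✗
x: Diamond not p is T, p is F. ✗
Satisfying worlds: ∅.

0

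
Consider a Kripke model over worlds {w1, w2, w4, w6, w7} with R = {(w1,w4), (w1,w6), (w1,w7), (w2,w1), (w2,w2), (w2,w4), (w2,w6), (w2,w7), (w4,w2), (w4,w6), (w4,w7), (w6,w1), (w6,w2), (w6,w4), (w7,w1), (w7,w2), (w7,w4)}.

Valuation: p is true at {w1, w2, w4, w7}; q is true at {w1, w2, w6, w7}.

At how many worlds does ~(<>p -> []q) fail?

1

w1: <>p -> []q is F. ✓
w2: <>p -> []q is F. ✓
w4: <>p -> []q is T. ✗
w6: <>p -> []q is F. ✓
w7: <>p -> []q is F. ✓
Satisfying worlds: {w1, w2, w6, w7}.
So ~(<>p -> []q) fails at the other 1 world.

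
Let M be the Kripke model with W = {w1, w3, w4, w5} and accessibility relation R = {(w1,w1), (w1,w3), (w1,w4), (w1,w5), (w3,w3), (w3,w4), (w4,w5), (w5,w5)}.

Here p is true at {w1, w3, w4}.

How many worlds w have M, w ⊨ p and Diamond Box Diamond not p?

w1: p is T, Diamond Box Diamond not p is T. ✓
w3: p is T, Diamond Box Diamond not p is T. ✓
w4: p is T, Diamond Box Diamond not p is T. ✓
w5: p is F, Diamond Box Diamond not p is T. ✗
Satisfying worlds: {w1, w3, w4}.

3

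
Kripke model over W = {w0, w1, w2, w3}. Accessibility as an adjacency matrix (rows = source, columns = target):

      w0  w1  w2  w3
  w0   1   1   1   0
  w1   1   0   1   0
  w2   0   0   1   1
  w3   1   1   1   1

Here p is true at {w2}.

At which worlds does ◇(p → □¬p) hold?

w0: successors {w0, w1, w2}; p → □¬p there: w0:T, w1:T, w2:F. ✓
w1: successors {w0, w2}; p → □¬p there: w0:T, w2:F. ✓
w2: successors {w2, w3}; p → □¬p there: w2:F, w3:T. ✓
w3: successors {w0, w1, w2, w3}; p → □¬p there: w0:T, w1:T, w2:F, w3:T. ✓

{w0, w1, w2, w3}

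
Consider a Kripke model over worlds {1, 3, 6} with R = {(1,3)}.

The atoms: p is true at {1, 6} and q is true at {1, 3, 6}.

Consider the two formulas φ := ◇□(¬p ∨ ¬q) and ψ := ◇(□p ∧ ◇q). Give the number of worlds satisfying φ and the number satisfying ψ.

For ◇□(¬p ∨ ¬q):
1: successors {3}; □(¬p ∨ ¬q) there: 3:T. ✓
3: no successors, so ◇□(¬p ∨ ¬q) fails. ✗
6: no successors, so ◇□(¬p ∨ ¬q) fails. ✗
— 1 world.
For ◇(□p ∧ ◇q):
1: successors {3}; □p ∧ ◇q there: 3:F. ✗
3: no successors, so ◇(□p ∧ ◇q) fails. ✗
6: no successors, so ◇(□p ∧ ◇q) fails. ✗
— 0 worlds.

1 and 0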